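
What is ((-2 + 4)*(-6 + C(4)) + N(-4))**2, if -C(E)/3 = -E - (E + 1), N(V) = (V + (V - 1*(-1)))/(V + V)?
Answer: 117649/64 ≈ 1838.3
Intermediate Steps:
N(V) = (1 + 2*V)/(2*V) (N(V) = (V + (V + 1))/((2*V)) = (V + (1 + V))*(1/(2*V)) = (1 + 2*V)*(1/(2*V)) = (1 + 2*V)/(2*V))
C(E) = 3 + 6*E (C(E) = -3*(-E - (E + 1)) = -3*(-E - (1 + E)) = -3*(-E + (-1 - E)) = -3*(-1 - 2*E) = 3 + 6*E)
((-2 + 4)*(-6 + C(4)) + N(-4))**2 = ((-2 + 4)*(-6 + (3 + 6*4)) + (1/2 - 4)/(-4))**2 = (2*(-6 + (3 + 24)) - 1/4*(-7/2))**2 = (2*(-6 + 27) + 7/8)**2 = (2*21 + 7/8)**2 = (42 + 7/8)**2 = (343/8)**2 = 117649/64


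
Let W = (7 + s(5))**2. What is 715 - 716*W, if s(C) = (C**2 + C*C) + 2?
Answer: -2491681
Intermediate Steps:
s(C) = 2 + 2*C**2 (s(C) = (C**2 + C**2) + 2 = 2*C**2 + 2 = 2 + 2*C**2)
W = 3481 (W = (7 + (2 + 2*5**2))**2 = (7 + (2 + 2*25))**2 = (7 + (2 + 50))**2 = (7 + 52)**2 = 59**2 = 3481)
715 - 716*W = 715 - 716*3481 = 715 - 2492396 = -2491681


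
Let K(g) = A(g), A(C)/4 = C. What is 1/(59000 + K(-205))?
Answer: 1/58180 ≈ 1.7188e-5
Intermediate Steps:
A(C) = 4*C
K(g) = 4*g
1/(59000 + K(-205)) = 1/(59000 + 4*(-205)) = 1/(59000 - 820) = 1/58180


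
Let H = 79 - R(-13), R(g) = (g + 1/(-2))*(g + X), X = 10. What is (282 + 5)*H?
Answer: 22099/2 ≈ 11050.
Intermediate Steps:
R(g) = (10 + g)*(-1/2 + g) (R(g) = (g + 1/(-2))*(g + 10) = (g - 1/2)*(10 + g) = (-1/2 + g)*(10 + g) = (10 + g)*(-1/2 + g))
H = 77/2 (H = 79 - (-5 + (-13)**2 + (19/2)*(-13)) = 79 - (-5 + 169 - 247/2) = 79 - 1*81/2 = 79 - 81/2 = 77/2 ≈ 38.500)
(282 + 5)*H = (282 + 5)*(77/2) = 287*(77/2) = 22099/2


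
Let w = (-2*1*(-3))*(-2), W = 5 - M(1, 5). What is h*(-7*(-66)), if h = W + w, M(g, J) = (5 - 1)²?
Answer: -10626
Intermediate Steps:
M(g, J) = 16 (M(g, J) = 4² = 16)
W = -11 (W = 5 - 1*16 = 5 - 16 = -11)
w = -12 (w = -2*(-3)*(-2) = 6*(-2) = -12)
h = -23 (h = -11 - 12 = -23)
h*(-7*(-66)) = -(-161)*(-66) = -23*462 = -10626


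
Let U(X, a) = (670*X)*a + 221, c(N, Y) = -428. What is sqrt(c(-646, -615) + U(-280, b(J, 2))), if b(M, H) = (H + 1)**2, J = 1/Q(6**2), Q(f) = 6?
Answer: 9*I*sqrt(20847) ≈ 1299.5*I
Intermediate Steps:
J = 1/6 ≈ 0.16667
b(M, H) = (1 + H)**2
U(X, a) = 221 + 670*X*a (U(X, a) = 670*X*a + 221 = 221 + 670*X*a)
sqrt(c(-646, -615) + U(-280, b(J, 2))) = sqrt(-428 + (221 + 670*(-280)*(1 + 2)**2)) = sqrt(-428 + (221 + 670*(-280)*3**2)) = sqrt(-428 + (221 + 670*(-280)*9)) = sqrt(-428 + (221 - 1688400)) = sqrt(-428 - 1688179) = sqrt(-1688607) = 9*I*sqrt(20847)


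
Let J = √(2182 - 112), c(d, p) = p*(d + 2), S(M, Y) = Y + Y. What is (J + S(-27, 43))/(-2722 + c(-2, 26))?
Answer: -43/1361 - 3*√230/2722 ≈ -0.048309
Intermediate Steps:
S(M, Y) = 2*Y
c(d, p) = p*(2 + d)
J = 3*√230 (J = √2070 = 3*√230 ≈ 45.497)
(J + S(-27, 43))/(-2722 + c(-2, 26)) = (3*√230 + 2*43)/(-2722 + 26*(2 - 2)) = (3*√230 + 86)/(-2722 + 26*0) = (86 + 3*√230)/(-2722 + 0) = (86 + 3*√230)/(-2722) = (86 + 3*√230)*(-1/2722) = -43/1361 - 3*√230/2722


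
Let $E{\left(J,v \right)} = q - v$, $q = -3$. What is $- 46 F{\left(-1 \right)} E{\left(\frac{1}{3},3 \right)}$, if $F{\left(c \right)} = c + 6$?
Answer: $1380$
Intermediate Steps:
$F{\left(c \right)} = 6 + c$
$E{\left(J,v \right)} = -3 - v$
$- 46 F{\left(-1 \right)} E{\left(\frac{1}{3},3 \right)} = - 46 \left(6 - 1\right) \left(-3 - 3\right) = \left(-46\right) 5 \left(-3 - 3\right) = \left(-230\right) \left(-6\right) = 1380$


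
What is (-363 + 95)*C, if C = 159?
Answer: -42612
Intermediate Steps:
(-363 + 95)*C = (-363 + 95)*159 = -268*159 = -42612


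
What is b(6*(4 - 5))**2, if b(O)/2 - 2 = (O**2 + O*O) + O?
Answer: 18496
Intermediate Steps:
b(O) = 4 + 2*O + 4*O**2 (b(O) = 4 + 2*((O**2 + O*O) + O) = 4 + 2*((O**2 + O**2) + O) = 4 + 2*(2*O**2 + O) = 4 + 2*(O + 2*O**2) = 4 + (2*O + 4*O**2) = 4 + 2*O + 4*O**2)
b(6*(4 - 5))**2 = (4 + 2*(6*(4 - 5)) + 4*(6*(4 - 5))**2)**2 = (4 + 2*(6*(-1)) + 4*(6*(-1))**2)**2 = (4 + 2*(-6) + 4*(-6)**2)**2 = (4 - 12 + 4*36)**2 = (4 - 12 + 144)**2 = 136**2 = 18496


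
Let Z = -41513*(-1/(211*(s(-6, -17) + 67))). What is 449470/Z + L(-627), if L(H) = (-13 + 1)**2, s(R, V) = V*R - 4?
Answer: 15654275922/41513 ≈ 3.7709e+5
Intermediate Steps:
s(R, V) = -4 + R*V (s(R, V) = R*V - 4 = -4 + R*V)
L(H) = 144 (L(H) = (-12)**2 = 144)
Z = 41513/34815 (Z = -41513*(-1/(211*((-4 - 6*(-17)) + 67))) = -41513*(-1/(211*((-4 + 102) + 67))) = -41513*(-1/(211*(98 + 67))) = -41513/((-211*165)) = -41513/(-34815) = -41513*(-1/34815) = 41513/34815 ≈ 1.1924)
449470/Z + L(-627) = 449470/(41513/34815) + 144 = 449470*(34815/41513) + 144 = 15648298050/41513 + 144 = 15654275922/41513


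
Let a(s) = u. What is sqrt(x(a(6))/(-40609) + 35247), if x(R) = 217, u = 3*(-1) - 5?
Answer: sqrt(58125497470454)/40609 ≈ 187.74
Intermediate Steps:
u = -8 (u = -3 - 5 = -8)
a(s) = -8
sqrt(x(a(6))/(-40609) + 35247) = sqrt(217/(-40609) + 35247) = sqrt(217*(-1/40609) + 35247) = sqrt(-217/40609 + 35247) = sqrt(1431345206/40609) = sqrt(58125497470454)/40609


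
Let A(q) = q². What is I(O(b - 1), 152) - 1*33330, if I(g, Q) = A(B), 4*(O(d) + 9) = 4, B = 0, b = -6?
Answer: -33330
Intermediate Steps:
O(d) = -8 (O(d) = -9 + (¼)*4 = -9 + 1 = -8)
I(g, Q) = 0 (I(g, Q) = 0² = 0)
I(O(b - 1), 152) - 1*33330 = 0 - 1*33330 = 0 - 33330 = -33330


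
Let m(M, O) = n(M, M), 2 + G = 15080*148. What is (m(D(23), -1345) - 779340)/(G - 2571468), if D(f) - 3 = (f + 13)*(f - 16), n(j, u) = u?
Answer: 51939/22642 ≈ 2.2939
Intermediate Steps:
G = 2231838 (G = -2 + 15080*148 = -2 + 2231840 = 2231838)
D(f) = 3 + (-16 + f)*(13 + f) (D(f) = 3 + (f + 13)*(f - 16) = 3 + (13 + f)*(-16 + f) = 3 + (-16 + f)*(13 + f))
m(M, O) = M
(m(D(23), -1345) - 779340)/(G - 2571468) = ((-205 + 23² - 3*23) - 779340)/(2231838 - 2571468) = ((-205 + 529 - 69) - 779340)/(-339630) = (255 - 779340)*(-1/339630) = -779085*(-1/339630) = 51939/22642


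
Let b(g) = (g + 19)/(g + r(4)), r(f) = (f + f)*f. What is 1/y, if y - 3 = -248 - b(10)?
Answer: -42/10319 ≈ -0.0040702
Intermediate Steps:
r(f) = 2*f² (r(f) = (2*f)*f = 2*f²)
b(g) = (19 + g)/(32 + g) (b(g) = (g + 19)/(g + 2*4²) = (19 + g)/(g + 2*16) = (19 + g)/(g + 32) = (19 + g)/(32 + g))
y = -10319/42 (y = 3 + (-248 - (19 + 10)/(32 + 10)) = 3 + (-248 - 29/42) = 3 - 10445/42 = -10319/42 ≈ -245.69)
1/y = 1/(-10319/42) = -42/10319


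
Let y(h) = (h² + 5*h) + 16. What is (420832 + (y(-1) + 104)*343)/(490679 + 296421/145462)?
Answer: 67002706440/71375445119 ≈ 0.93874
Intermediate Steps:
y(h) = 16 + h² + 5*h
(420832 + (y(-1) + 104)*343)/(490679 + 296421/145462) = (420832 + ((16 + (-1)² + 5*(-1)) + 104)*343)/(490679 + 296421/145462) = (420832 + ((16 + 1 - 5) + 104)*343)/(490679 + 296421*(1/145462)) = (420832 + (12 + 104)*343)/(490679 + 296421/145462) = (420832 + 116*343)/(71375445119/145462) = (420832 + 39788)*(145462/71375445119) = 460620*(145462/71375445119) = 67002706440/71375445119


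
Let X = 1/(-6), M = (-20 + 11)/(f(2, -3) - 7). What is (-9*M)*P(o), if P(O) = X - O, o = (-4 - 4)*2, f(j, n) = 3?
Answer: -2565/8 ≈ -320.63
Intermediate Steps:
M = 9/4 (M = (-20 + 11)/(3 - 7) = -9/(-4) = -9*(-¼) = 9/4 ≈ 2.2500)
o = -16 (o = -8*2 = -16)
X = -⅙ ≈ -0.16667
P(O) = -⅙ - O
(-9*M)*P(o) = (-9*9/4)*(-⅙ - 1*(-16)) = -81*(-⅙ + 16)/4 = -81/4*95/6 = -2565/8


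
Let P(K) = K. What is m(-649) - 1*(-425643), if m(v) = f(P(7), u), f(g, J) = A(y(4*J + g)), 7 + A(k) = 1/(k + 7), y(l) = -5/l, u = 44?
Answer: 543111719/1276 ≈ 4.2564e+5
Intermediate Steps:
A(k) = -7 + 1/(7 + k) (A(k) = -7 + 1/(k + 7) = -7 + 1/(7 + k))
f(g, J) = (-48 + 35/(g + 4*J))/(7 - 5/(g + 4*J)) (f(g, J) = (-48 - (-35)/(4*J + g))/(7 - 5/(4*J + g)) = (-48 - (-35)/(g + 4*J))/(7 - 5/(g + 4*J)) = (-48 + 35/(g + 4*J))/(7 - 5/(g + 4*J)))
m(v) = -8749/1276 (m(v) = (35 - 192*44 - 48*7)/(-5 + 7*7 + 28*44) = (35 - 8448 - 336)/(-5 + 49 + 1232) = -8749/1276)
m(-649) - 1*(-425643) = -8749/1276 - 1*(-425643) = -8749/1276 + 425643 = 543111719/1276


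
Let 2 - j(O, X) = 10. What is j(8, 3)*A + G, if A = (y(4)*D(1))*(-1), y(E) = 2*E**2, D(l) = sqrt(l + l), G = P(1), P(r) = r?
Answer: 1 + 256*sqrt(2) ≈ 363.04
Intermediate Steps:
j(O, X) = -8 (j(O, X) = 2 - 1*10 = 2 - 10 = -8)
G = 1
D(l) = sqrt(2)*sqrt(l) (D(l) = sqrt(2*l) = sqrt(2)*sqrt(l))
A = -32*sqrt(2) (A = ((2*4**2)*(sqrt(2)*sqrt(1)))*(-1) = ((2*16)*(sqrt(2)*1))*(-1) = (32*sqrt(2))*(-1) = -32*sqrt(2) ≈ -45.255)
j(8, 3)*A + G = -(-256)*sqrt(2) + 1 = 256*sqrt(2) + 1 = 1 + 256*sqrt(2)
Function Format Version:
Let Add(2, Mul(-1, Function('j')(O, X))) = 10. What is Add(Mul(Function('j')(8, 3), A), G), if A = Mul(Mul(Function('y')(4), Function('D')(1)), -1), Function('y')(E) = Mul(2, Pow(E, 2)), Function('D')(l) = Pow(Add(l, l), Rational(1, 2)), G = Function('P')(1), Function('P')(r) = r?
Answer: Add(1, Mul(256, Pow(2, Rational(1, 2)))) ≈ 363.04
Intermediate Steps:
Function('j')(O, X) = -8 (Function('j')(O, X) = Add(2, Mul(-1, 10)) = Add(2, -10) = -8)
G = 1
Function('D')(l) = Mul(Pow(2, Rational(1, 2)), Pow(l, Rational(1, 2))) (Function('D')(l) = Pow(Mul(2, l), Rational(1, 2)) = Mul(Pow(2, Rational(1, 2)), Pow(l, Rational(1, 2))))
A = Mul(-32, Pow(2, Rational(1, 2))) (A = Mul(Mul(Mul(2, Pow(4, 2)), Mul(Pow(2, Rational(1, 2)), Pow(1, Rational(1, 2)))), -1) = Mul(Mul(Mul(2, 16), Mul(Pow(2, Rational(1, 2)), 1)), -1) = Mul(Mul(32, Pow(2, Rational(1, 2))), -1) = Mul(-32, Pow(2, Rational(1, 2))) ≈ -45.255)
Add(Mul(Function('j')(8, 3), A), G) = Add(Mul(-8, Mul(-32, Pow(2, Rational(1, 2)))), 1) = Add(Mul(256, Pow(2, Rational(1, 2))), 1) = Add(1, Mul(256, Pow(2, Rational(1, 2))))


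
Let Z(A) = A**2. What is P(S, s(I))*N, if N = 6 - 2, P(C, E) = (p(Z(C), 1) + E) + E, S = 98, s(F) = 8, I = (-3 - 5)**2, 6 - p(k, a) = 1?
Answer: 84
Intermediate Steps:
p(k, a) = 5 (p(k, a) = 6 - 1*1 = 6 - 1 = 5)
I = 64 (I = (-8)**2 = 64)
P(C, E) = 5 + 2*E (P(C, E) = (5 + E) + E = 5 + 2*E)
N = 4
P(S, s(I))*N = (5 + 2*8)*4 = (5 + 16)*4 = 21*4 = 84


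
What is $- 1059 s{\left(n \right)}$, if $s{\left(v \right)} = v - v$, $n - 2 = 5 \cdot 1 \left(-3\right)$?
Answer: $0$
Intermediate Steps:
$n = -13$ ($n = 2 + 5 \cdot 1 \left(-3\right) = 2 + 5 \left(-3\right) = 2 - 15 = -13$)
$s{\left(v \right)} = 0$
$- 1059 s{\left(n \right)} = \left(-1059\right) 0 = 0$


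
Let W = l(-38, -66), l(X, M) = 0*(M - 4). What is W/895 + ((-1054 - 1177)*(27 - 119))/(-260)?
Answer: -51313/65 ≈ -789.43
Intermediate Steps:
l(X, M) = 0 (l(X, M) = 0*(-4 + M) = 0)
W = 0
W/895 + ((-1054 - 1177)*(27 - 119))/(-260) = 0/895 + ((-1054 - 1177)*(27 - 119))/(-260) = 0*(1/895) - 2231*(-92)*(-1/260) = 0 + 205252*(-1/260) = 0 - 51313/65 = -51313/65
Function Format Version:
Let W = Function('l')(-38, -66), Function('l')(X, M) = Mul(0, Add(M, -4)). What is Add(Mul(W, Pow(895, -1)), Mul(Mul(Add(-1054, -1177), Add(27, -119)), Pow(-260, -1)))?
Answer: Rational(-51313, 65) ≈ -789.43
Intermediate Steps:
Function('l')(X, M) = 0 (Function('l')(X, M) = Mul(0, Add(-4, M)) = 0)
W = 0
Add(Mul(W, Pow(895, -1)), Mul(Mul(Add(-1054, -1177), Add(27, -119)), Pow(-260, -1))) = Add(Mul(0, Pow(895, -1)), Mul(Mul(Add(-1054, -1177), Add(27, -119)), Pow(-260, -1))) = Add(Mul(0, Rational(1, 895)), Mul(Mul(-2231, -92), Rational(-1, 260))) = Add(0, Mul(205252, Rational(-1, 260))) = Add(0, Rational(-51313, 65)) = Rational(-51313, 65)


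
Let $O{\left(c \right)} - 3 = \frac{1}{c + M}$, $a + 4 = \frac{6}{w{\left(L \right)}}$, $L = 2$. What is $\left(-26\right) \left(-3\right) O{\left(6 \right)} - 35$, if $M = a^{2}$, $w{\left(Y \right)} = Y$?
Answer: $\frac{1471}{7} \approx 210.14$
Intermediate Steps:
$a = -1$ ($a = -4 + \frac{6}{2} = -4 + 6 \cdot \frac{1}{2} = -4 + 3 = -1$)
$M = 1$ ($M = \left(-1\right)^{2} = 1$)
$O{\left(c \right)} = 3 + \frac{1}{1 + c}$ ($O{\left(c \right)} = 3 + \frac{1}{c + 1} = 3 + \frac{1}{1 + c}$)
$\left(-26\right) \left(-3\right) O{\left(6 \right)} - 35 = \left(-26\right) \left(-3\right) \frac{4 + 3 \cdot 6}{1 + 6} - 35 = 78 \frac{4 + 18}{7} - 35 = 78 \cdot \frac{1}{7} \cdot 22 - 35 = 78 \cdot \frac{22}{7} - 35 = \frac{1716}{7} - 35 = \frac{1471}{7}$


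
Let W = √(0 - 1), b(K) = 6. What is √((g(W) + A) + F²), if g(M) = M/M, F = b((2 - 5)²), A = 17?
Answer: 3*√6 ≈ 7.3485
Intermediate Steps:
W = I (W = √(-1) = I ≈ 1.0*I)
F = 6
g(M) = 1
√((g(W) + A) + F²) = √((1 + 17) + 6²) = √(18 + 36) = √54 = 3*√6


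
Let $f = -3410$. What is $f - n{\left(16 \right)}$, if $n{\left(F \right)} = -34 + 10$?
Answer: $-3386$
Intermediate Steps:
$n{\left(F \right)} = -24$
$f - n{\left(16 \right)} = -3410 - -24 = -3410 + 24 = -3386$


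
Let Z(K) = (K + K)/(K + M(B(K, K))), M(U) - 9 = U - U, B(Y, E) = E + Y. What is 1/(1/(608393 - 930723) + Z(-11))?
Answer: 322330/3545629 ≈ 0.090909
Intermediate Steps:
M(U) = 9 (M(U) = 9 + (U - U) = 9 + 0 = 9)
Z(K) = 2*K/(9 + K) (Z(K) = (K + K)/(K + 9) = (2*K)/(9 + K) = 2*K/(9 + K))
1/(1/(608393 - 930723) + Z(-11)) = 1/(1/(608393 - 930723) + 2*(-11)/(9 - 11)) = 1/(1/(-322330) + 2*(-11)/(-2)) = 1/(-1/322330 + 2*(-11)*(-1/2)) = 1/(-1/322330 + 11) = 1/(3545629/322330) = 322330/3545629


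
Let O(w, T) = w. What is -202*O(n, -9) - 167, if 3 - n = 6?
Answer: 439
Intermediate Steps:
n = -3 (n = 3 - 1*6 = 3 - 6 = -3)
-202*O(n, -9) - 167 = -202*(-3) - 167 = 606 - 167 = 439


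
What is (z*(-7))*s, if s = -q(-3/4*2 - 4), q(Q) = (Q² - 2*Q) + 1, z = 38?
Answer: 22477/2 ≈ 11239.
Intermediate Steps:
q(Q) = 1 + Q² - 2*Q
s = -169/4 (s = -(1 + (-3/4*2 - 4)² - 2*(-3/4*2 - 4)) = -(1 + (-3*¼*2 - 4)² - 2*(-3*¼*2 - 4)) = -(1 + (-¾*2 - 4)² - 2*(-¾*2 - 4)) = -(1 + (-3/2 - 4)² - 2*(-3/2 - 4)) = -(1 + (-11/2)² - 2*(-11/2)) = -(1 + 121/4 + 11) = -1*169/4 = -169/4 ≈ -42.250)
(z*(-7))*s = (38*(-7))*(-169/4) = -266*(-169/4) = 22477/2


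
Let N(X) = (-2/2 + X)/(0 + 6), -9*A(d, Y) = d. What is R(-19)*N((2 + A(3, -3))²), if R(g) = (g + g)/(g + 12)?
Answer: 304/189 ≈ 1.6085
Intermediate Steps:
A(d, Y) = -d/9
N(X) = -⅙ + X/6 (N(X) = (-2*½ + X)/6 = (-1 + X)*(⅙) = -⅙ + X/6)
R(g) = 2*g/(12 + g) (R(g) = (2*g)/(12 + g) = 2*g/(12 + g))
R(-19)*N((2 + A(3, -3))²) = (2*(-19)/(12 - 19))*(-⅙ + (2 - ⅑*3)²/6) = (2*(-19)/(-7))*(-⅙ + (2 - ⅓)²/6) = (2*(-19)*(-⅐))*(-⅙ + (5/3)²/6) = 38*(-⅙ + (⅙)*(25/9))/7 = 38*(-⅙ + 25/54)/7 = (38/7)*(8/27) = 304/189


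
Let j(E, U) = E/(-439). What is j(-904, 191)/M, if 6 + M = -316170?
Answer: -113/17350158 ≈ -6.5129e-6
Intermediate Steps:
M = -316176 (M = -6 - 316170 = -316176)
j(E, U) = -E/439 (j(E, U) = E*(-1/439) = -E/439)
j(-904, 191)/M = -1/439*(-904)/(-316176) = (904/439)*(-1/316176) = -113/17350158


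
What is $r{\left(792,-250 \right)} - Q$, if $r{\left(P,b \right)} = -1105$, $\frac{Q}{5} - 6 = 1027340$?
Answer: $-5137835$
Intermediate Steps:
$Q = 5136730$ ($Q = 30 + 5 \cdot 1027340 = 30 + 5136700 = 5136730$)
$r{\left(792,-250 \right)} - Q = -1105 - 5136730 = -5137835$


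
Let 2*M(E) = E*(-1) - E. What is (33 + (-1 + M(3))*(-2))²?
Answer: 1681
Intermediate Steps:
M(E) = -E (M(E) = (E*(-1) - E)/2 = (-E - E)/2 = (-2*E)/2 = -E)
(33 + (-1 + M(3))*(-2))² = (33 + (-1 - 1*3)*(-2))² = (33 + (-1 - 3)*(-2))² = (33 - 4*(-2))² = (33 + 8)² = 41² = 1681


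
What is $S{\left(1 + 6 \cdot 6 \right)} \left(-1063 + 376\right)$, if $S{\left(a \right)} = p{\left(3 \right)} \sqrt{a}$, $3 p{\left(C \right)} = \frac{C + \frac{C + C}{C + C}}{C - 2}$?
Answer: $- 916 \sqrt{37} \approx -5571.8$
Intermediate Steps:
$p{\left(C \right)} = \frac{1 + C}{3 \left(-2 + C\right)}$ ($p{\left(C \right)} = \frac{\left(C + \frac{C + C}{C + C}\right) \frac{1}{C - 2}}{3} = \frac{\left(C + \frac{2 C}{2 C}\right) \frac{1}{-2 + C}}{3} = \frac{\left(C + 2 C \frac{1}{2 C}\right) \frac{1}{-2 + C}}{3} = \frac{\left(C + 1\right) \frac{1}{-2 + C}}{3} = \frac{\left(1 + C\right) \frac{1}{-2 + C}}{3} = \frac{\frac{1}{-2 + C} \left(1 + C\right)}{3} = \frac{1 + C}{3 \left(-2 + C\right)}$)
$S{\left(a \right)} = \frac{4 \sqrt{a}}{3}$ ($S{\left(a \right)} = \frac{1 + 3}{3 \left(-2 + 3\right)} \sqrt{a} = \frac{1}{3} \cdot 1^{-1} \cdot 4 \sqrt{a} = \frac{1}{3} \cdot 1 \cdot 4 \sqrt{a} = \frac{4 \sqrt{a}}{3}$)
$S{\left(1 + 6 \cdot 6 \right)} \left(-1063 + 376\right) = \frac{4 \sqrt{1 + 6 \cdot 6}}{3} \left(-1063 + 376\right) = \frac{4 \sqrt{1 + 36}}{3} \left(-687\right) = \frac{4 \sqrt{37}}{3} \left(-687\right) = - 916 \sqrt{37}$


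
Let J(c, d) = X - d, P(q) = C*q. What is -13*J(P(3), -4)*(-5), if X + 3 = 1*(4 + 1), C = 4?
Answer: 390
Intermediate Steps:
P(q) = 4*q
X = 2 (X = -3 + 1*(4 + 1) = -3 + 1*5 = -3 + 5 = 2)
J(c, d) = 2 - d
-13*J(P(3), -4)*(-5) = -13*(2 - 1*(-4))*(-5) = -13*(2 + 4)*(-5) = -13*6*(-5) = -78*(-5) = 390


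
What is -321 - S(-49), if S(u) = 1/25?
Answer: -8026/25 ≈ -321.04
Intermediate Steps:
S(u) = 1/25
-321 - S(-49) = -321 - 1*1/25 = -321 - 1/25 = -8026/25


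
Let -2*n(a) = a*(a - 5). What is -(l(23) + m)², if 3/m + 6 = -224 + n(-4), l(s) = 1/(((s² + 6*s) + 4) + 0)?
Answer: -3115225/27691622464 ≈ -0.00011250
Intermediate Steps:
l(s) = 1/(4 + s² + 6*s) (l(s) = 1/((4 + s² + 6*s) + 0) = 1/(4 + s² + 6*s))
n(a) = -a*(-5 + a)/2 (n(a) = -a*(a - 5)/2 = -a*(-5 + a)/2)
m = -3/248 (m = 3/(-6 + (-224 + (½)*(-4)*(5 - 1*(-4)))) = 3/(-6 + (-224 + (½)*(-4)*(5 + 4))) = 3/(-6 + (-224 + (½)*(-4)*9)) = 3/(-6 + (-224 - 18)) = 3/(-6 - 242) = 3/(-248) = 3*(-1/248) = -3/248 ≈ -0.012097)
-(l(23) + m)² = -(1/(4 + 23² + 6*23) - 3/248)² = -(1/(4 + 529 + 138) - 3/248)² = -(1/671 - 3/248)² = -(-1765/166408)² = -1*3115225/27691622464 = -3115225/27691622464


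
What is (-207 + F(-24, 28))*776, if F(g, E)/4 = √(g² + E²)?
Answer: -160632 + 12416*√85 ≈ -46162.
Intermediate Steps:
F(g, E) = 4*√(E² + g²) (F(g, E) = 4*√(g² + E²) = 4*√(E² + g²))
(-207 + F(-24, 28))*776 = (-207 + 4*√(28² + (-24)²))*776 = (-207 + 4*√(784 + 576))*776 = (-207 + 4*√1360)*776 = (-207 + 4*(4*√85))*776 = (-207 + 16*√85)*776 = -160632 + 12416*√85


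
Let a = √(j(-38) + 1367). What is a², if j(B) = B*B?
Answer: 2811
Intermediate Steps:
j(B) = B²
a = √2811 (a = √((-38)² + 1367) = √(1444 + 1367) = √2811 ≈ 53.019)
a² = (√2811)² = 2811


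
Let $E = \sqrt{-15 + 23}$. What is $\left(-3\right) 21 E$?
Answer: $- 126 \sqrt{2} \approx -178.19$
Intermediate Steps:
$E = 2 \sqrt{2}$ ($E = \sqrt{8} = 2 \sqrt{2} \approx 2.8284$)
$\left(-3\right) 21 E = \left(-3\right) 21 \cdot 2 \sqrt{2} = - 63 \cdot 2 \sqrt{2} = - 126 \sqrt{2}$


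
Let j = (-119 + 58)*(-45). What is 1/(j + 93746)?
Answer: 1/96491 ≈ 1.0364e-5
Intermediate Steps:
j = 2745 (j = -61*(-45) = 2745)
1/(j + 93746) = 1/(2745 + 93746) = 1/96491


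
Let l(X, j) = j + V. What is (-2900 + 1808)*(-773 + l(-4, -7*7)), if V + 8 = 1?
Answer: 905268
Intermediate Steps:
V = -7 (V = -8 + 1 = -7)
l(X, j) = -7 + j (l(X, j) = j - 7 = -7 + j)
(-2900 + 1808)*(-773 + l(-4, -7*7)) = (-2900 + 1808)*(-773 + (-7 - 7*7)) = -1092*(-773 + (-7 - 49)) = -1092*(-773 - 56) = -1092*(-829) = 905268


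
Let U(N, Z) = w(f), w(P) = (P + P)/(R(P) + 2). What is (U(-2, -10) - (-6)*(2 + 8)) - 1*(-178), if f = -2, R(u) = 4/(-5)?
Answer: 704/3 ≈ 234.67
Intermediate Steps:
R(u) = -⅘ (R(u) = 4*(-⅕) = -⅘)
w(P) = 5*P/3 (w(P) = (P + P)/(-⅘ + 2) = (2*P)/(6/5) = (2*P)*(⅚) = 5*P/3)
U(N, Z) = -10/3 (U(N, Z) = (5/3)*(-2) = -10/3)
(U(-2, -10) - (-6)*(2 + 8)) - 1*(-178) = (-10/3 - (-6)*(2 + 8)) - 1*(-178) = (-10/3 - (-6)*10) + 178 = (-10/3 - 1*(-60)) + 178 = (-10/3 + 60) + 178 = 170/3 + 178 = 704/3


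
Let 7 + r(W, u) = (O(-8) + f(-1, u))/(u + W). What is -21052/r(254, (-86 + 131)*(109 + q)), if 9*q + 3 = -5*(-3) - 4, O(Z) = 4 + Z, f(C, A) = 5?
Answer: 27362337/9098 ≈ 3007.5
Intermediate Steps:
q = 8/9 (q = -1/3 + (-5*(-3) - 4)/9 = -1/3 + (15 - 4)/9 = -1/3 + (1/9)*11 = -1/3 + 11/9 = 8/9 ≈ 0.88889)
r(W, u) = -7 + 1/(W + u) (r(W, u) = -7 + ((4 - 8) + 5)/(u + W) = -7 + (-4 + 5)/(W + u) = -7 + 1/(W + u))
-21052/r(254, (-86 + 131)*(109 + q)) = -21052*(254 + (-86 + 131)*(109 + 8/9))/(1 - 7*254 - 7*(-86 + 131)*(109 + 8/9)) = -21052*(254 + 45*(989/9))/(1 - 1778 - 315*989/9) = -21052*(254 + 4945)/(1 - 1778 - 7*4945) = -21052*5199/(1 - 1778 - 34615) = -21052/((1/5199)*(-36392)) = -21052/(-36392/5199) = -21052*(-5199/36392) = 27362337/9098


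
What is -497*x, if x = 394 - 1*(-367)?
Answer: -378217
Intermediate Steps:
x = 761 (x = 394 + 367 = 761)
-497*x = -497*761 = -378217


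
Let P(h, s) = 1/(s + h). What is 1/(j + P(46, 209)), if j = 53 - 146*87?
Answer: -255/3225494 ≈ -7.9058e-5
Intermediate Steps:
P(h, s) = 1/(h + s)
j = -12649 (j = 53 - 12702 = -12649)
1/(j + P(46, 209)) = 1/(-12649 + 1/(46 + 209)) = 1/(-12649 + 1/255) = 1/(-3225494/255) = -255/3225494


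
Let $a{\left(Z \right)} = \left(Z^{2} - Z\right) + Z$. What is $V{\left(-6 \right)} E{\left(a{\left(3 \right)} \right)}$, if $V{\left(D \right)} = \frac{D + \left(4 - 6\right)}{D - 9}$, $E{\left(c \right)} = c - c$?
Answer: $0$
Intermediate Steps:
$a{\left(Z \right)} = Z^{2}$
$E{\left(c \right)} = 0$
$V{\left(D \right)} = \frac{-2 + D}{-9 + D}$ ($V{\left(D \right)} = \frac{D + \left(4 - 6\right)}{-9 + D} = \frac{D - 2}{-9 + D} = \frac{-2 + D}{-9 + D}$)
$V{\left(-6 \right)} E{\left(a{\left(3 \right)} \right)} = \frac{-2 - 6}{-9 - 6} \cdot 0 = \frac{1}{-15} \left(-8\right) 0 = \left(- \frac{1}{15}\right) \left(-8\right) 0 = \frac{8}{15} \cdot 0 = 0$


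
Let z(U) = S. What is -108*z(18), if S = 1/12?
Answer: -9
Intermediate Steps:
S = 1/12 ≈ 0.083333
z(U) = 1/12
-108*z(18) = -108*1/12 = -9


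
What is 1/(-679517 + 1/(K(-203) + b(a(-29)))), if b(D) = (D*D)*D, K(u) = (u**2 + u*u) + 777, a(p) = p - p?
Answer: -83195/56532416814 ≈ -1.4716e-6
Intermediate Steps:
a(p) = 0
K(u) = 777 + 2*u**2 (K(u) = (u**2 + u**2) + 777 = 2*u**2 + 777 = 777 + 2*u**2)
b(D) = D**3 (b(D) = D**2*D = D**3)
1/(-679517 + 1/(K(-203) + b(a(-29)))) = 1/(-679517 + 1/((777 + 2*(-203)**2) + 0**3)) = 1/(-679517 + 1/((777 + 2*41209) + 0)) = 1/(-679517 + 1/((777 + 82418) + 0)) = 1/(-679517 + 1/(83195 + 0)) = 1/(-679517 + 1/83195) = 1/(-56532416814/83195) = -83195/56532416814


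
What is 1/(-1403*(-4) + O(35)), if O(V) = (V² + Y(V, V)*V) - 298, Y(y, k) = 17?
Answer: 1/7134 ≈ 0.00014017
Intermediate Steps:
O(V) = -298 + V² + 17*V (O(V) = (V² + 17*V) - 298 = -298 + V² + 17*V)
1/(-1403*(-4) + O(35)) = 1/(-1403*(-4) + (-298 + 35² + 17*35)) = 1/(5612 + (-298 + 1225 + 595)) = 1/(5612 + 1522) = 1/7134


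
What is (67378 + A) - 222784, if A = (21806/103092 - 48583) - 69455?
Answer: -14094933521/51546 ≈ -2.7344e+5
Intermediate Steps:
A = -6084375845/51546 (A = (21806*(1/103092) - 48583) - 69455 = (10903/51546 - 48583) - 69455 = -2504248415/51546 - 69455 = -6084375845/51546 ≈ -1.1804e+5)
(67378 + A) - 222784 = (67378 - 6084375845/51546) - 222784 = -2611309457/51546 - 222784 = -14094933521/51546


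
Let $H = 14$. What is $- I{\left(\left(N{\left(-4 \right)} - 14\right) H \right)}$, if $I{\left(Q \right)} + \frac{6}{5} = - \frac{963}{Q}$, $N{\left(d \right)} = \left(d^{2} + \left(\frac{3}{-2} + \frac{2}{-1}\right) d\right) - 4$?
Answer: $\frac{1941}{280} \approx 6.9321$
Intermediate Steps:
$N{\left(d \right)} = -4 + d^{2} - \frac{7 d}{2}$ ($N{\left(d \right)} = \left(d^{2} + \left(3 \left(- \frac{1}{2}\right) + 2 \left(-1\right)\right) d\right) - 4 = \left(d^{2} + \left(- \frac{3}{2} - 2\right) d\right) - 4 = \left(d^{2} - \frac{7 d}{2}\right) - 4 = -4 + d^{2} - \frac{7 d}{2}$)
$I{\left(Q \right)} = - \frac{6}{5} - \frac{963}{Q}$
$- I{\left(\left(N{\left(-4 \right)} - 14\right) H \right)} = - (- \frac{6}{5} - \frac{963}{\left(\left(-4 + \left(-4\right)^{2} - -14\right) - 14\right) 14}) = - (- \frac{6}{5} - \frac{963}{\left(\left(-4 + 16 + 14\right) - 14\right) 14}) = - (- \frac{6}{5} - \frac{963}{\left(26 - 14\right) 14}) = - (- \frac{6}{5} - \frac{963}{12 \cdot 14}) = - (- \frac{6}{5} - \frac{963}{168}) = - (- \frac{6}{5} - \frac{321}{56}) = \left(-1\right) \left(- \frac{1941}{280}\right) = \frac{1941}{280}$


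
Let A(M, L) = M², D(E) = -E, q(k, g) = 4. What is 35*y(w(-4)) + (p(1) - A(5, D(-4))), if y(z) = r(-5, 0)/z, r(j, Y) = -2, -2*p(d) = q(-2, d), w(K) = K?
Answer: -19/2 ≈ -9.5000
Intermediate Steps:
p(d) = -2 (p(d) = -½*4 = -2)
y(z) = -2/z
35*y(w(-4)) + (p(1) - A(5, D(-4))) = 35*(-2/(-4)) + (-2 - 1*5²) = 35*(-2*(-¼)) + (-2 - 1*25) = 35*(½) + (-2 - 25) = 35/2 - 27 = -19/2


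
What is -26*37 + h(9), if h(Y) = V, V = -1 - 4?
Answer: -967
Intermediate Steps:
V = -5
h(Y) = -5
-26*37 + h(9) = -26*37 - 5 = -962 - 5 = -967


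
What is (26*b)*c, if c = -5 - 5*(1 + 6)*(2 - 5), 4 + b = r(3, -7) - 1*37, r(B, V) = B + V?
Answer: -117000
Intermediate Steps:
b = -45 (b = -4 + ((3 - 7) - 1*37) = -4 + (-4 - 37) = -4 - 41 = -45)
c = 100 (c = -5 - 35*(-3) = -5 - 5*(-21) = -5 + 105 = 100)
(26*b)*c = (26*(-45))*100 = -1170*100 = -117000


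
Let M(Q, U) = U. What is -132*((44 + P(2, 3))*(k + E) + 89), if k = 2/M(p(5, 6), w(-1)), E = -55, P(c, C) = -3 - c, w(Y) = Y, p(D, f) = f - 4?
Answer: 281688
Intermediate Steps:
p(D, f) = -4 + f
k = -2 (k = 2/(-1) = 2*(-1) = -2)
-132*((44 + P(2, 3))*(k + E) + 89) = -132*((44 + (-3 - 1*2))*(-2 - 55) + 89) = -132*((44 + (-3 - 2))*(-57) + 89) = -132*((44 - 5)*(-57) + 89) = -132*(39*(-57) + 89) = -132*(-2223 + 89) = -132*(-2134) = 281688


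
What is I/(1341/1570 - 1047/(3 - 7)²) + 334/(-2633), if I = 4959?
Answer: -2881884914/37470223 ≈ -76.911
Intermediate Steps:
I/(1341/1570 - 1047/(3 - 7)²) + 334/(-2633) = 4959/(1341/1570 - 1047/(3 - 7)²) + 334/(-2633) = 4959/(1341*(1/1570) - 1047/((-4)²)) + 334*(-1/2633) = 4959/(1341/1570 - 1047/16) - 334/2633 = 4959/(-811167/12560) - 334/2633 = 4959*(-12560/811167) - 334/2633 = -1092720/14231 - 334/2633 = -2881884914/37470223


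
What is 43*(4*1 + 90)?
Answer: 4042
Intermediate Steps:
43*(4*1 + 90) = 43*(4 + 90) = 43*94 = 4042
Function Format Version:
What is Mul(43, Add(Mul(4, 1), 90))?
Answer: 4042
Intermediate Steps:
Mul(43, Add(Mul(4, 1), 90)) = Mul(43, Add(4, 90)) = Mul(43, 94) = 4042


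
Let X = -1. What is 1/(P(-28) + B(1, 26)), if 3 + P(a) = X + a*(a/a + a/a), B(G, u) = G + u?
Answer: -1/33 ≈ -0.030303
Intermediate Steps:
P(a) = -4 + 2*a (P(a) = -3 + (-1 + a*(a/a + a/a)) = -3 + (-1 + a*(1 + 1)) = -3 + (-1 + a*2) = -3 + (-1 + 2*a) = -4 + 2*a)
1/(P(-28) + B(1, 26)) = 1/((-4 + 2*(-28)) + (1 + 26)) = 1/((-4 - 56) + 27) = 1/(-60 + 27) = 1/(-33) = -1/33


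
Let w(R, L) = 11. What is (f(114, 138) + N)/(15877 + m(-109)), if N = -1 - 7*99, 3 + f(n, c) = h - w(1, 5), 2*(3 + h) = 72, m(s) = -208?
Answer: -75/1741 ≈ -0.043079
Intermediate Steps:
h = 33 (h = -3 + (1/2)*72 = -3 + 36 = 33)
f(n, c) = 19 (f(n, c) = -3 + (33 - 1*11) = -3 + (33 - 11) = -3 + 22 = 19)
N = -694 (N = -1 - 693 = -694)
(f(114, 138) + N)/(15877 + m(-109)) = (19 - 694)/(15877 - 208) = -675/15669 = -675*1/15669 = -75/1741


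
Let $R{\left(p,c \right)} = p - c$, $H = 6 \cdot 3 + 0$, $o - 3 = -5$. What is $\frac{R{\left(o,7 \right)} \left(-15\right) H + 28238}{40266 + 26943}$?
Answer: $\frac{30668}{67209} \approx 0.45631$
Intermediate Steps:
$o = -2$ ($o = 3 - 5 = -2$)
$H = 18$ ($H = 18 + 0 = 18$)
$\frac{R{\left(o,7 \right)} \left(-15\right) H + 28238}{40266 + 26943} = \frac{\left(-2 - 7\right) \left(-15\right) 18 + 28238}{40266 + 26943} = \frac{\left(-2 - 7\right) \left(-15\right) 18 + 28238}{67209} = \left(\left(-9\right) \left(-15\right) 18 + 28238\right) \frac{1}{67209} = \left(135 \cdot 18 + 28238\right) \frac{1}{67209} = \left(2430 + 28238\right) \frac{1}{67209} = 30668 \cdot \frac{1}{67209} = \frac{30668}{67209}$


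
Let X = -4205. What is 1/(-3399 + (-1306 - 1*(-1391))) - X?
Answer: 13935369/3314 ≈ 4205.0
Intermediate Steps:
1/(-3399 + (-1306 - 1*(-1391))) - X = 1/(-3399 + (-1306 - 1*(-1391))) - 1*(-4205) = 1/(-3399 + (-1306 + 1391)) + 4205 = 1/(-3399 + 85) + 4205 = 1/(-3314) + 4205 = -1/3314 + 4205 = 13935369/3314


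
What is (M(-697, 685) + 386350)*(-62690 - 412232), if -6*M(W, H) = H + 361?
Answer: -550209959894/3 ≈ -1.8340e+11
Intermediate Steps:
M(W, H) = -361/6 - H/6 (M(W, H) = -(H + 361)/6 = -(361 + H)/6 = -361/6 - H/6)
(M(-697, 685) + 386350)*(-62690 - 412232) = ((-361/6 - ⅙*685) + 386350)*(-62690 - 412232) = ((-361/6 - 685/6) + 386350)*(-474922) = (-523/3 + 386350)*(-474922) = (1158527/3)*(-474922) = -550209959894/3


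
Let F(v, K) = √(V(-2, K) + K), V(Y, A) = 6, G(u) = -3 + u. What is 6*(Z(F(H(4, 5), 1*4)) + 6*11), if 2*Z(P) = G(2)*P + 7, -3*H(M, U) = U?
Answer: 417 - 3*√10 ≈ 407.51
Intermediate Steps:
H(M, U) = -U/3
F(v, K) = √(6 + K)
Z(P) = 7/2 - P/2 (Z(P) = ((-3 + 2)*P + 7)/2 = (-P + 7)/2 = (7 - P)/2 = 7/2 - P/2)
6*(Z(F(H(4, 5), 1*4)) + 6*11) = 6*((7/2 - √(6 + 1*4)/2) + 6*11) = 6*((7/2 - √(6 + 4)/2) + 66) = 6*((7/2 - √10/2) + 66) = 6*(139/2 - √10/2) = 417 - 3*√10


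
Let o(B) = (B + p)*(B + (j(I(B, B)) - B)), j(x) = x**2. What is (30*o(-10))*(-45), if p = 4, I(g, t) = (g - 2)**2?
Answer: 167961600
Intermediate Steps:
I(g, t) = (-2 + g)**2
o(B) = (-2 + B)**4*(4 + B) (o(B) = (B + 4)*(B + (((-2 + B)**2)**2 - B)) = (4 + B)*(B + ((-2 + B)**4 - B)) = (4 + B)*(-2 + B)**4 = (-2 + B)**4*(4 + B))
(30*o(-10))*(-45) = (30*((-2 - 10)**4*(4 - 10)))*(-45) = (30*((-12)**4*(-6)))*(-45) = (30*(20736*(-6)))*(-45) = (30*(-124416))*(-45) = -3732480*(-45) = 167961600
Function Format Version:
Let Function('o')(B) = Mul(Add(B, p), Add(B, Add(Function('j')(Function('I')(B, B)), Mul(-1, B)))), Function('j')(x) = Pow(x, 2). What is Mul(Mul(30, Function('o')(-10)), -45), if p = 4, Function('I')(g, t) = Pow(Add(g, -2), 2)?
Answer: 167961600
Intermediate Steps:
Function('I')(g, t) = Pow(Add(-2, g), 2)
Function('o')(B) = Mul(Pow(Add(-2, B), 4), Add(4, B)) (Function('o')(B) = Mul(Add(B, 4), Add(B, Add(Pow(Pow(Add(-2, B), 2), 2), Mul(-1, B)))) = Mul(Add(4, B), Add(B, Add(Pow(Add(-2, B), 4), Mul(-1, B)))) = Mul(Add(4, B), Pow(Add(-2, B), 4)) = Mul(Pow(Add(-2, B), 4), Add(4, B)))
Mul(Mul(30, Function('o')(-10)), -45) = Mul(Mul(30, Mul(Pow(Add(-2, -10), 4), Add(4, -10))), -45) = Mul(Mul(30, Mul(Pow(-12, 4), -6)), -45) = Mul(Mul(30, Mul(20736, -6)), -45) = Mul(Mul(30, -124416), -45) = Mul(-3732480, -45) = 167961600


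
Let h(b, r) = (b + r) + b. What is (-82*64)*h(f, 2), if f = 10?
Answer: -115456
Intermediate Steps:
h(b, r) = r + 2*b
(-82*64)*h(f, 2) = (-82*64)*(2 + 2*10) = -5248*(2 + 20) = -5248*22 = -115456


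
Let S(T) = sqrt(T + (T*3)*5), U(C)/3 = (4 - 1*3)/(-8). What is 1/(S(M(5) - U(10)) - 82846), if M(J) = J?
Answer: -41423/3431729815 - sqrt(86)/6863459630 ≈ -1.2072e-5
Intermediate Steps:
U(C) = -3/8 (U(C) = 3*((4 - 1*3)/(-8)) = 3*((4 - 3)*(-1/8)) = 3*(1*(-1/8)) = 3*(-1/8) = -3/8)
S(T) = 4*sqrt(T) (S(T) = sqrt(T + (3*T)*5) = sqrt(T + 15*T) = sqrt(16*T) = 4*sqrt(T))
1/(S(M(5) - U(10)) - 82846) = 1/(4*sqrt(5 - 1*(-3/8)) - 82846) = 1/(4*sqrt(5 + 3/8) - 82846) = 1/(4*sqrt(43/8) - 82846) = 1/(4*(sqrt(86)/4) - 82846) = 1/(sqrt(86) - 82846) = 1/(-82846 + sqrt(86))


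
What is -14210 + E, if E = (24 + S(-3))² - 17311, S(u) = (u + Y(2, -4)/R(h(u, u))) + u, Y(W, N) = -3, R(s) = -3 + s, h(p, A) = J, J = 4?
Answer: -31296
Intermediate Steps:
h(p, A) = 4
S(u) = -3 + 2*u (S(u) = (u - 3/(-3 + 4)) + u = (u - 3/1) + u = (u - 3*1) + u = (u - 3) + u = (-3 + u) + u = -3 + 2*u)
E = -17086 (E = (24 + (-3 + 2*(-3)))² - 17311 = (24 + (-3 - 6))² - 17311 = (24 - 9)² - 17311 = 15² - 17311 = 225 - 17311 = -17086)
-14210 + E = -14210 - 17086 = -31296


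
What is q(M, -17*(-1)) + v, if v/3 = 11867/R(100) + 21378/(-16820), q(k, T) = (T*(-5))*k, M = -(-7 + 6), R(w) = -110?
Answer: -19078264/46255 ≈ -412.46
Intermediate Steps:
M = 1 (M = -1*(-1) = 1)
q(k, T) = -5*T*k (q(k, T) = (-5*T)*k = -5*T*k)
v = -15146589/46255 (v = 3*(11867/(-110) + 21378/(-16820)) = 3*(11867*(-1/110) + 21378*(-1/16820)) = 3*(-11867/110 - 10689/8410) = 3*(-5048863/46255) = -15146589/46255 ≈ -327.46)
q(M, -17*(-1)) + v = -5*(-17*(-1))*1 - 15146589/46255 = -5*17*1 - 15146589/46255 = -85 - 15146589/46255 = -19078264/46255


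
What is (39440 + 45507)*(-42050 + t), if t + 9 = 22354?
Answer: -1673880635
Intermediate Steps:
t = 22345 (t = -9 + 22354 = 22345)
(39440 + 45507)*(-42050 + t) = (39440 + 45507)*(-42050 + 22345) = 84947*(-19705) = -1673880635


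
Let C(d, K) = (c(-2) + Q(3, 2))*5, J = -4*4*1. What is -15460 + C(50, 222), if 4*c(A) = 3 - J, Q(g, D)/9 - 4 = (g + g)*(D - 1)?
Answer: -59945/4 ≈ -14986.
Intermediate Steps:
J = -16 (J = -16*1 = -16)
Q(g, D) = 36 + 18*g*(-1 + D) (Q(g, D) = 36 + 9*((g + g)*(D - 1)) = 36 + 9*((2*g)*(-1 + D)) = 36 + 9*(2*g*(-1 + D)) = 36 + 18*g*(-1 + D))
c(A) = 19/4 (c(A) = (3 - 1*(-16))/4 = (3 + 16)/4 = (1/4)*19 = 19/4)
C(d, K) = 1895/4 (C(d, K) = (19/4 + (36 - 18*3 + 18*2*3))*5 = (19/4 + (36 - 54 + 108))*5 = (19/4 + 90)*5 = (379/4)*5 = 1895/4)
-15460 + C(50, 222) = -15460 + 1895/4 = -59945/4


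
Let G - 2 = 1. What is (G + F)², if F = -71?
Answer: 4624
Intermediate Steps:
G = 3 (G = 2 + 1 = 3)
(G + F)² = (3 - 71)² = (-68)² = 4624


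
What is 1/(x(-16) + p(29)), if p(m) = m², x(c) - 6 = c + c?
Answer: 1/815 ≈ 0.0012270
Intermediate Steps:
x(c) = 6 + 2*c (x(c) = 6 + (c + c) = 6 + 2*c)
1/(x(-16) + p(29)) = 1/((6 + 2*(-16)) + 29²) = 1/((6 - 32) + 841) = 1/(-26 + 841) = 1/815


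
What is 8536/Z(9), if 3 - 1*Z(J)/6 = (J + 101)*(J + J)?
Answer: -4268/5931 ≈ -0.71961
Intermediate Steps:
Z(J) = 18 - 12*J*(101 + J) (Z(J) = 18 - 6*(J + 101)*(J + J) = 18 - 6*(101 + J)*2*J = 18 - 12*J*(101 + J))
8536/Z(9) = 8536/(18 - 1212*9 - 12*9**2) = 8536/(18 - 10908 - 12*81) = 8536/(18 - 10908 - 972) = 8536/(-11862) = 8536*(-1/11862) = -4268/5931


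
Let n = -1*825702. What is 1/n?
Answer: -1/825702 ≈ -1.2111e-6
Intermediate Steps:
n = -825702
1/n = 1/(-825702) = -1/825702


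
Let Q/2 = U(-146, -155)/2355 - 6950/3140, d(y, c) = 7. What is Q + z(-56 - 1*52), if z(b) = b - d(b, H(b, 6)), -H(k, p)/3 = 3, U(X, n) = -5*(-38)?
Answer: -56174/471 ≈ -119.27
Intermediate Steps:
U(X, n) = 190
H(k, p) = -9 (H(k, p) = -3*3 = -9)
Q = -2009/471 (Q = 2*(190/2355 - 6950/3140) = 2*(190*(1/2355) - 6950*1/3140) = 2*(38/471 - 695/314) = 2*(-2009/942) = -2009/471 ≈ -4.2654)
z(b) = -7 + b (z(b) = b - 1*7 = b - 7 = -7 + b)
Q + z(-56 - 1*52) = -2009/471 + (-7 + (-56 - 1*52)) = -2009/471 + (-7 + (-56 - 52)) = -2009/471 + (-7 - 108) = -2009/471 - 115 = -56174/471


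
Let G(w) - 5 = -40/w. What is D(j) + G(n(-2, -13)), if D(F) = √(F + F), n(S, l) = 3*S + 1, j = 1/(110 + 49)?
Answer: 13 + √318/159 ≈ 13.112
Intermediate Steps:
j = 1/159 ≈ 0.0062893
n(S, l) = 1 + 3*S
D(F) = √2*√F (D(F) = √(2*F) = √2*√F)
G(w) = 5 - 40/w
D(j) + G(n(-2, -13)) = √2*√(1/159) + (5 - 40/(1 + 3*(-2))) = √2*(√159/159) + (5 - 40/(1 - 6)) = √318/159 + (5 - 40/(-5)) = √318/159 + (5 - 40*(-⅕)) = √318/159 + (5 + 8) = √318/159 + 13 = 13 + √318/159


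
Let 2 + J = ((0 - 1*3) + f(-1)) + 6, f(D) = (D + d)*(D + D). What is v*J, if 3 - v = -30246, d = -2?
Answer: 211743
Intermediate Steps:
f(D) = 2*D*(-2 + D) (f(D) = (D - 2)*(D + D) = (-2 + D)*(2*D) = 2*D*(-2 + D))
v = 30249 (v = 3 - 1*(-30246) = 3 + 30246 = 30249)
J = 7 (J = -2 + (((0 - 1*3) + 2*(-1)*(-2 - 1)) + 6) = -2 + (((0 - 3) + 2*(-1)*(-3)) + 6) = -2 + ((-3 + 6) + 6) = -2 + (3 + 6) = -2 + 9 = 7)
v*J = 30249*7 = 211743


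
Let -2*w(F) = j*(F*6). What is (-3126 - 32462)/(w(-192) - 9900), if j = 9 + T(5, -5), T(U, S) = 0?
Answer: 8897/1179 ≈ 7.5462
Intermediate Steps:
j = 9 (j = 9 + 0 = 9)
w(F) = -27*F (w(F) = -9*F*6/2 = -9*6*F/2 = -27*F)
(-3126 - 32462)/(w(-192) - 9900) = (-3126 - 32462)/(-27*(-192) - 9900) = -35588/(5184 - 9900) = -35588/(-4716) = -35588*(-1/4716) = 8897/1179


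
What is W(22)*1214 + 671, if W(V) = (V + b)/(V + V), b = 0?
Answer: 1278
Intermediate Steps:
W(V) = 1/2 (W(V) = (V + 0)/(V + V) = V/((2*V)) = V*(1/(2*V)) = 1/2)
W(22)*1214 + 671 = (1/2)*1214 + 671 = 607 + 671 = 1278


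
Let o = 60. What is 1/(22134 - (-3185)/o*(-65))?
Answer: 12/224203 ≈ 5.3523e-5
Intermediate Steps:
1/(22134 - (-3185)/o*(-65)) = 1/(22134 - (-3185)/60*(-65)) = 1/(22134 - 91*(-7/12)*(-65)) = 1/(22134 + (637/12)*(-65)) = 1/(22134 - 41405/12) = 1/(224203/12) = 12/224203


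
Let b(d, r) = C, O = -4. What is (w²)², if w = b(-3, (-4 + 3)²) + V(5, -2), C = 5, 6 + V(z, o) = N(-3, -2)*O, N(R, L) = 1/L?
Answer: 1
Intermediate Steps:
V(z, o) = -4 (V(z, o) = -6 - 4/(-2) = -6 - ½*(-4) = -6 + 2 = -4)
b(d, r) = 5
w = 1 (w = 5 - 4 = 1)
(w²)² = (1²)² = 1² = 1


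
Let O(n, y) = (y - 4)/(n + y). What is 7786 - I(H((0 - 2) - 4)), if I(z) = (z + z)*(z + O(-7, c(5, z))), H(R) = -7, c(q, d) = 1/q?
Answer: 130829/17 ≈ 7695.8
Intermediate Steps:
O(n, y) = (-4 + y)/(n + y)
I(z) = 2*z*(19/34 + z) (I(z) = (z + z)*(z + (-4 + 1/5)/(-7 + 1/5)) = (2*z)*(z + (-4 + ⅕)/(-7 + ⅕)) = (2*z)*(z - 19/5/(-34/5)) = (2*z)*(z - 5/34*(-19/5)) = (2*z)*(z + 19/34) = (2*z)*(19/34 + z) = 2*z*(19/34 + z))
7786 - I(H((0 - 2) - 4)) = 7786 - (-7)*(19 + 34*(-7))/17 = 7786 - (-7)*(19 - 238)/17 = 7786 - (-7)*(-219)/17 = 7786 - 1*1533/17 = 7786 - 1533/17 = 130829/17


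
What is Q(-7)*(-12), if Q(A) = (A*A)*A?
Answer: 4116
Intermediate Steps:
Q(A) = A³ (Q(A) = A²*A = A³)
Q(-7)*(-12) = (-7)³*(-12) = -343*(-12) = 4116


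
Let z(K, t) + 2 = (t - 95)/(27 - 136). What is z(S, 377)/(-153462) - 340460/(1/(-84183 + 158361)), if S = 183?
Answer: -211221717944276270/8363679 ≈ -2.5255e+10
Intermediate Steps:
z(K, t) = -123/109 - t/109 (z(K, t) = -2 + (t - 95)/(27 - 136) = -2 + (-95 + t)/(-109) = -2 + (-95 + t)*(-1/109) = -2 + (95/109 - t/109) = -123/109 - t/109)
z(S, 377)/(-153462) - 340460/(1/(-84183 + 158361)) = (-123/109 - 1/109*377)/(-153462) - 340460/(1/(-84183 + 158361)) = (-123/109 - 377/109)*(-1/153462) - 340460/(1/74178) = -500/109*(-1/153462) - 340460/1/74178 = 250/8363679 - 340460*74178 = 250/8363679 - 25254641880 = -211221717944276270/8363679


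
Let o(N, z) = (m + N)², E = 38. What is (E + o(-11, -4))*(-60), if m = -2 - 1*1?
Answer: -14040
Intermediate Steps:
m = -3 (m = -2 - 1 = -3)
o(N, z) = (-3 + N)²
(E + o(-11, -4))*(-60) = (38 + (-3 - 11)²)*(-60) = (38 + (-14)²)*(-60) = (38 + 196)*(-60) = 234*(-60) = -14040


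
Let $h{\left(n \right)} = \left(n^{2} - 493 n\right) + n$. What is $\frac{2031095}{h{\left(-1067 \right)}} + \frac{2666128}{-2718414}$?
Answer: $\frac{49380839243}{205543360161} \approx 0.24025$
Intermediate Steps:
$h{\left(n \right)} = n^{2} - 492 n$
$\frac{2031095}{h{\left(-1067 \right)}} + \frac{2666128}{-2718414} = \frac{2031095}{\left(-1067\right) \left(-492 - 1067\right)} + \frac{2666128}{-2718414} = \frac{2031095}{\left(-1067\right) \left(-1559\right)} + 2666128 \left(- \frac{1}{2718414}\right) = \frac{2031095}{1663453} - \frac{1333064}{1359207} = 2031095 \cdot \frac{1}{1663453} - \frac{1333064}{1359207} = \frac{184645}{151223} - \frac{1333064}{1359207} = \frac{49380839243}{205543360161}$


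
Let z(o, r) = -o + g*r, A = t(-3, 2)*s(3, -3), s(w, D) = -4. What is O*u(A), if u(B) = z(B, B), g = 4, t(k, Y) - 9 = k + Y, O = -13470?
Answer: 1293120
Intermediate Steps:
t(k, Y) = 9 + Y + k (t(k, Y) = 9 + (k + Y) = 9 + (Y + k) = 9 + Y + k)
A = -32 (A = (9 + 2 - 3)*(-4) = 8*(-4) = -32)
z(o, r) = -o + 4*r
u(B) = 3*B (u(B) = -B + 4*B = 3*B)
O*u(A) = -40410*(-32) = -13470*(-96) = 1293120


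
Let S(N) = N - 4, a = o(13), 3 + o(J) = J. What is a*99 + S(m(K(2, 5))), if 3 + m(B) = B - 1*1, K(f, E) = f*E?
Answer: 992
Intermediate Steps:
o(J) = -3 + J
a = 10 (a = -3 + 13 = 10)
K(f, E) = E*f
m(B) = -4 + B (m(B) = -3 + (B - 1*1) = -3 + (B - 1) = -3 + (-1 + B) = -4 + B)
S(N) = -4 + N
a*99 + S(m(K(2, 5))) = 10*99 + (-4 + (-4 + 5*2)) = 990 + (-4 + (-4 + 10)) = 990 + (-4 + 6) = 990 + 2 = 992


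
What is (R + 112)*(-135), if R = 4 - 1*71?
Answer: -6075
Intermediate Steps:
R = -67 (R = 4 - 71 = -67)
(R + 112)*(-135) = (-67 + 112)*(-135) = 45*(-135) = -6075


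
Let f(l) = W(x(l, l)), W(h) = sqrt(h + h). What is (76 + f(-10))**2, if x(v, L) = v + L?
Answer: 5736 + 304*I*sqrt(10) ≈ 5736.0 + 961.33*I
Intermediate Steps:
x(v, L) = L + v
W(h) = sqrt(2)*sqrt(h) (W(h) = sqrt(2*h) = sqrt(2)*sqrt(h))
f(l) = 2*sqrt(l) (f(l) = sqrt(2)*sqrt(l + l) = sqrt(2)*sqrt(2*l) = sqrt(2)*(sqrt(2)*sqrt(l)) = 2*sqrt(l))
(76 + f(-10))**2 = (76 + 2*sqrt(-10))**2 = (76 + 2*(I*sqrt(10)))**2 = (76 + 2*I*sqrt(10))**2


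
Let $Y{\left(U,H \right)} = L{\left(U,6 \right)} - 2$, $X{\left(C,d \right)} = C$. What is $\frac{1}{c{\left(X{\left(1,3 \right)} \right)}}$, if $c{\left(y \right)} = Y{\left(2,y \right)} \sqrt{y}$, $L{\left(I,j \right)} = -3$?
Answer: $- \frac{1}{5} \approx -0.2$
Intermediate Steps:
$Y{\left(U,H \right)} = -5$ ($Y{\left(U,H \right)} = -3 - 2 = -5$)
$c{\left(y \right)} = - 5 \sqrt{y}$
$\frac{1}{c{\left(X{\left(1,3 \right)} \right)}} = \frac{1}{\left(-5\right) \sqrt{1}} = \frac{1}{\left(-5\right) 1} = \frac{1}{-5} = - \frac{1}{5}$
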